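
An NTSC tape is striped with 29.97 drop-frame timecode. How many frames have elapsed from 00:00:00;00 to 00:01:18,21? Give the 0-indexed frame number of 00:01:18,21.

2359

As if non-drop at 30 labels/s: (0 × 3600 + 1 × 60 + 18) × 30 + 21 = 2361.
Minute boundaries passed: 1; those not divisible by 10: 1 − 0 = 1; dropped labels = 2 × 1 = 2.
Actual frame index = 2361 − 2 = 2359.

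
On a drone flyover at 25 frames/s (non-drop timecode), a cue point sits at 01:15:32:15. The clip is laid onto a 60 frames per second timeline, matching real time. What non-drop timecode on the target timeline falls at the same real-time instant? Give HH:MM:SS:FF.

Source frame index: (1×3600 + 15×60 + 32) × 25 + 15 = 113315.
Real time: 113315 / (25) = 22663/5 s.
Target frame: (22663/5) × (60) = 271956.
At 60 labels/s: frame 271956 → 01:15:32:36.

01:15:32:36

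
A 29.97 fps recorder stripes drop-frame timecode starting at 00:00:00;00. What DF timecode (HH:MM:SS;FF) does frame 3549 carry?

Ten DF minutes hold 17982 frames, so frame 3549 lies in block 0 (frames 0–17981) with 3549 frames into that block.
The block's first minute is 1800 frames and the rest 1798 each; 3549 frames reaches minute 1, so 0 × 18 + 1 × 2 = 2 labels have been skipped so far.
Adding those back, label number 3549 + 2 = 3551 at 30 labels/s is 118 s + 11 f = 0 h 1 min 58 s frame 11, i.e. 00:01:58;11.

00:01:58;11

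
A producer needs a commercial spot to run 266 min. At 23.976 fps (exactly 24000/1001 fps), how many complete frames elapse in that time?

266 min = 15960 s.
Frames = 15960 × 24000/1001 = 54720000/143 ≈ 382657.3427.
Complete frames: 382657.

382657 frames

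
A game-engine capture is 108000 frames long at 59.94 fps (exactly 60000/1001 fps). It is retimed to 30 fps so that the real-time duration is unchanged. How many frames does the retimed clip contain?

Target frames = source frames × (target rate / source rate) = 108000 × (30)/(60000/1001) = 108000 × 1001/2000 = 54054.

54054 frames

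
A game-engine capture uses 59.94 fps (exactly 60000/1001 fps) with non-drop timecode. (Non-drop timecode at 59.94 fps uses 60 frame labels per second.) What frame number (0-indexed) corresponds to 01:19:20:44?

Total seconds to the label: (1 × 3600 + 19 × 60 + 20) = 4760.
Frame index = 4760 × 60 + 44 = 285644.

285644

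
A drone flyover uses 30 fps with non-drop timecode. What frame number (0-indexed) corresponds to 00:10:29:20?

frame 18890

Total seconds to the label: (0 × 3600 + 10 × 60 + 29) = 629.
Frame index = 629 × 30 + 20 = 18890.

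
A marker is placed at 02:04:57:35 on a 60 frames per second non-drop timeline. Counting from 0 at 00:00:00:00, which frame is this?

Total seconds to the label: (2 × 3600 + 4 × 60 + 57) = 7497.
Frame index = 7497 × 60 + 35 = 449855.

frame 449855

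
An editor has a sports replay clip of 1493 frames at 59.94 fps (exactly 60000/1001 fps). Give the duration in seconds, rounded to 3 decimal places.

Running time = 1493 × 1001/60000 = 1494493/60000 s ≈ 24.908 s.

24.908 seconds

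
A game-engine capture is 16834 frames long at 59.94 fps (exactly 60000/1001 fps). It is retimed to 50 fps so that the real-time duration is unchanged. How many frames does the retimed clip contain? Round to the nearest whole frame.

14042 frames

Frames at target rate = 16834 × (50) / (60000/1001) = 8425417/600 ≈ 14042.362.
Nearest whole frame: 14042.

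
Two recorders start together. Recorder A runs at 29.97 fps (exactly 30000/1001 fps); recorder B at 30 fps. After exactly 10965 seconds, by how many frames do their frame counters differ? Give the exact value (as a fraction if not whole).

A emits 30000/1001 × 10965 = 328950000/1001 frames; B emits 30 × 10965 = 328950.
Difference = 328950/1001 frames (≈ 328.6214); B is ahead of A.

328950/1001 frames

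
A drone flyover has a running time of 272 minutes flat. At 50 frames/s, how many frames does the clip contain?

272 min = 16320 s.
Frames = 16320 × 50 = 816000.

816000 frames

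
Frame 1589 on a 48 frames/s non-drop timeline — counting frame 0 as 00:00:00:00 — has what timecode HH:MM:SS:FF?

1589 ÷ 48 = 33 full seconds, remainder 5 frames.
33 s = 0 h 0 min 33 s.
Timecode: 00:00:33:05.

00:00:33:05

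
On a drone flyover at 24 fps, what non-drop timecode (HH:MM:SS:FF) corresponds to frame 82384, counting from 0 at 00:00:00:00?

00:57:12:16

82384 ÷ 24 = 3432 full seconds, remainder 16 frames.
3432 s = 0 h 57 min 12 s.
Timecode: 00:57:12:16.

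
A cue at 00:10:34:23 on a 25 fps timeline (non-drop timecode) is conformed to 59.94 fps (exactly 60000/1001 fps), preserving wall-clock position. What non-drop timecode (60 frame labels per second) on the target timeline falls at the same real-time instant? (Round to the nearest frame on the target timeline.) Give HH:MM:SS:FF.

Source frame index: (0×3600 + 10×60 + 34) × 25 + 23 = 15873.
Real time: 15873 / (25) = 15873/25 s.
Target frame: (15873/25) × (60000/1001) = 266400/7 ≈ 38057.143 → 38057.
At 60 labels/s: frame 38057 → 00:10:34:17.

00:10:34:17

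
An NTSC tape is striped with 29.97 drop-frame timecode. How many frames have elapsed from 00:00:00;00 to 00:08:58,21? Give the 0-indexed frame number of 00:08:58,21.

Complete 10-minute blocks: 0, each 17982 frames → 0.
Remaining 8 whole minutes in the current block: 1800 + 7 × 1798 = 14386 frames.
Within the current minute: 58 × 30 + 21 − 2 = 1759 (labels ;00/;01 skipped at this minute). Total = 0 + 14386 + 1759 = 16145.

16145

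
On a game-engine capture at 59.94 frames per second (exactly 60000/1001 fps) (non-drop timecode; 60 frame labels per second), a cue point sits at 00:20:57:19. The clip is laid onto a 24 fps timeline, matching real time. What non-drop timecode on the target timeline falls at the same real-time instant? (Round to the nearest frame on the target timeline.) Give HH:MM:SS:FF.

Source frame index: (0×3600 + 20×60 + 57) × 60 + 19 = 75439.
Real time: 75439 / (60000/1001) = 75514439/60000 s.
Target frame: (75514439/60000) × (24) = 75514439/2500 ≈ 30205.776 → 30206.
At 24 labels/s: frame 30206 → 00:20:58:14.

00:20:58:14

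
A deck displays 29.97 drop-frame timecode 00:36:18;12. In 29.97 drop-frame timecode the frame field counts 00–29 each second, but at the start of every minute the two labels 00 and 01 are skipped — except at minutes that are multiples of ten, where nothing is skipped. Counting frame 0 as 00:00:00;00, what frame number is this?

Complete 10-minute blocks: 3, each 17982 frames → 53946.
Remaining 6 whole minutes in the current block: 1800 + 5 × 1798 = 10790 frames.
Within the current minute: 18 × 30 + 12 − 2 = 550 (labels ;00/;01 skipped at this minute). Total = 53946 + 10790 + 550 = 65286.

65286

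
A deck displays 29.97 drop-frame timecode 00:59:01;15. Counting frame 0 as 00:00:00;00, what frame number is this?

Complete 10-minute blocks: 5, each 17982 frames → 89910.
Remaining 9 whole minutes in the current block: 1800 + 8 × 1798 = 16184 frames.
Within the current minute: 1 × 30 + 15 − 2 = 43 (labels ;00/;01 skipped at this minute). Total = 89910 + 16184 + 43 = 106137.

106137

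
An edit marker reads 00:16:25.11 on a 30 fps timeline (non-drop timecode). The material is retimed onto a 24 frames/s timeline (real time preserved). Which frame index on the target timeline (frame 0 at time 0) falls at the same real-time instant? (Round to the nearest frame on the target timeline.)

Source frame index: (0×3600 + 16×60 + 25) × 30 + 11 = 29561.
Real time: 29561 / (30) = 29561/30 s.
Target frame: (29561/30) × (24) = 118244/5 ≈ 23648.800 → 23649.

frame 23649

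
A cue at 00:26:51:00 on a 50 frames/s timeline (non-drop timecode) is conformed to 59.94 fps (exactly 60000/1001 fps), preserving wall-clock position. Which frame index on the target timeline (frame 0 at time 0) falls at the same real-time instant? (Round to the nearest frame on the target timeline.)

frame 96563

Source frame index: (0×3600 + 26×60 + 51) × 50 + 0 = 80550.
Real time: 80550 / (50) = 1611 s.
Target frame: (1611) × (60000/1001) = 96660000/1001 ≈ 96563.437 → 96563.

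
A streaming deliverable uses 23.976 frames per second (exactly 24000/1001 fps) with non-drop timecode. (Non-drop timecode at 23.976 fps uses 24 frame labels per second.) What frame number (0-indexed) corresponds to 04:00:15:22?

frame 345982

Total seconds to the label: (4 × 3600 + 0 × 60 + 15) = 14415.
Frame index = 14415 × 24 + 22 = 345982.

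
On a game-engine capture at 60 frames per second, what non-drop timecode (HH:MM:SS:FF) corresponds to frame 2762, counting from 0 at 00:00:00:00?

00:00:46:02

2762 ÷ 60 = 46 full seconds, remainder 2 frames.
46 s = 0 h 0 min 46 s.
Timecode: 00:00:46:02.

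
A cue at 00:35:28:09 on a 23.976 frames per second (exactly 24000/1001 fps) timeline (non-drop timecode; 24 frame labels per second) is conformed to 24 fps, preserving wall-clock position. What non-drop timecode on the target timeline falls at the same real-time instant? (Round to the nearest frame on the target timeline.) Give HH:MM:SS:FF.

Source frame index: (0×3600 + 35×60 + 28) × 24 + 9 = 51081.
Real time: 51081 / (24000/1001) = 17044027/8000 s.
Target frame: (17044027/8000) × (24) = 51132081/1000 ≈ 51132.081 → 51132.
At 24 labels/s: frame 51132 → 00:35:30:12.

00:35:30:12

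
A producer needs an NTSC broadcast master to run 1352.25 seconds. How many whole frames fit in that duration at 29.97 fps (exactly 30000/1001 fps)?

Frames = 1352.25 × 30000/1001 = 40567500/1001 ≈ 40526.9730.
Complete frames: 40526.

40526 frames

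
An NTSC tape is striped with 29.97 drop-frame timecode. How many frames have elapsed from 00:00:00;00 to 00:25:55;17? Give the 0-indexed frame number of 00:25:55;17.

46621

As if non-drop at 30 labels/s: (0 × 3600 + 25 × 60 + 55) × 30 + 17 = 46667.
Minute boundaries passed: 25; those not divisible by 10: 25 − 2 = 23; dropped labels = 2 × 23 = 46.
Actual frame index = 46667 − 46 = 46621.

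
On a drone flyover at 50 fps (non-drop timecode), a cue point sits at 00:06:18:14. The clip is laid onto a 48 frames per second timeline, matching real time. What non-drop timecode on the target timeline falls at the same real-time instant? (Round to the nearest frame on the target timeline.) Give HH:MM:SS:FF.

Source frame index: (0×3600 + 6×60 + 18) × 50 + 14 = 18914.
Real time: 18914 / (50) = 9457/25 s.
Target frame: (9457/25) × (48) = 453936/25 ≈ 18157.440 → 18157.
At 48 labels/s: frame 18157 → 00:06:18:13.

00:06:18:13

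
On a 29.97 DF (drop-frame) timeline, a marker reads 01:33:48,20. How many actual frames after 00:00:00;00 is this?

Complete 10-minute blocks: 9, each 17982 frames → 161838.
Remaining 3 whole minutes in the current block: 1800 + 2 × 1798 = 5396 frames.
Within the current minute: 48 × 30 + 20 − 2 = 1458 (labels ;00/;01 skipped at this minute). Total = 161838 + 5396 + 1458 = 168692.

168692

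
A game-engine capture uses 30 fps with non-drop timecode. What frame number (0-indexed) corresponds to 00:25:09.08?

45278

Total seconds to the label: (0 × 3600 + 25 × 60 + 9) = 1509.
Frame index = 1509 × 30 + 8 = 45278.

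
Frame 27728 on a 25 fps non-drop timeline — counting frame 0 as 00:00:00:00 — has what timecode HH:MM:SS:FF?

00:18:29:03

27728 ÷ 25 = 1109 full seconds, remainder 3 frames.
1109 s = 0 h 18 min 29 s.
Timecode: 00:18:29:03.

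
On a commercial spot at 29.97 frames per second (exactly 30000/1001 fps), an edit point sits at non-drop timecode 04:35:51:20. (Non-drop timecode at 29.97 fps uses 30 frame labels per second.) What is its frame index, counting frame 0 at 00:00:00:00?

Total seconds to the label: (4 × 3600 + 35 × 60 + 51) = 16551.
Frame index = 16551 × 30 + 20 = 496550.

frame 496550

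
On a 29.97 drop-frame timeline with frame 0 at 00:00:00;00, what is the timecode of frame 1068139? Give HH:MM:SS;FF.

Ten DF minutes hold 17982 frames, so frame 1068139 lies in block 59 (frames 1060938–1078919) with 7201 frames into that block.
The block's first minute is 1800 frames and the rest 1798 each; 7201 frames reaches minute 4, so 59 × 18 + 4 × 2 = 1070 labels have been skipped so far.
Adding those back, label number 1068139 + 1070 = 1069209 at 30 labels/s is 35640 s + 9 f = 9 h 54 min 0 s frame 9, i.e. 09:54:00;09.

09:54:00;09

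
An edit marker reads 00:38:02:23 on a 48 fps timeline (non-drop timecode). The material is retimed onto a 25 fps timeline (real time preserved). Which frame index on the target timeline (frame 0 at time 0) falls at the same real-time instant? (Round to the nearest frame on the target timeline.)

frame 57062

Source frame index: (0×3600 + 38×60 + 2) × 48 + 23 = 109559.
Real time: 109559 / (48) = 109559/48 s.
Target frame: (109559/48) × (25) = 2738975/48 ≈ 57061.979 → 57062.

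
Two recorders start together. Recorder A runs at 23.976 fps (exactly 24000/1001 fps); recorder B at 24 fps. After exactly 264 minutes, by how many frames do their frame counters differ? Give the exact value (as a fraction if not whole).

34560/91 frames

264 min = 15840 s.
A emits 24000/1001 × 15840 = 34560000/91 frames; B emits 24 × 15840 = 380160.
Difference = 34560/91 frames (≈ 379.7802); B is ahead of A.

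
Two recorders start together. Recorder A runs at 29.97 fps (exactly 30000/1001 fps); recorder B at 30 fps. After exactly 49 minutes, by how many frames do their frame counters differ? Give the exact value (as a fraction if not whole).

12600/143 frames

49 min = 2940 s.
A emits 30000/1001 × 2940 = 12600000/143 frames; B emits 30 × 2940 = 88200.
Difference = 12600/143 frames (≈ 88.1119); B is ahead of A.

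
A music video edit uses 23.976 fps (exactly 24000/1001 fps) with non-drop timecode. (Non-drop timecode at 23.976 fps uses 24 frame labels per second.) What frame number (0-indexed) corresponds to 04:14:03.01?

Total seconds to the label: (4 × 3600 + 14 × 60 + 3) = 15243.
Frame index = 15243 × 24 + 1 = 365833.

365833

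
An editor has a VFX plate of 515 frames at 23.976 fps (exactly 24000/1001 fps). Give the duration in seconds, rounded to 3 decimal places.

Running time = 515 × 1001/24000 = 103103/4800 s ≈ 21.480 s.

21.480 seconds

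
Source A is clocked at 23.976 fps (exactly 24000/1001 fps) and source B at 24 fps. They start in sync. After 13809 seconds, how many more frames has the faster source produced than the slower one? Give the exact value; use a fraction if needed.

331416/1001 frames

A emits 24000/1001 × 13809 = 331416000/1001 frames; B emits 24 × 13809 = 331416.
Difference = 331416/1001 frames (≈ 331.0849); B is ahead of A.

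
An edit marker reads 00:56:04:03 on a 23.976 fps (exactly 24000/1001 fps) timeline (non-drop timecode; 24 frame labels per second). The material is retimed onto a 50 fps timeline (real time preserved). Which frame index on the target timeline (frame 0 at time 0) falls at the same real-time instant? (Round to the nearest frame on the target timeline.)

Source frame index: (0×3600 + 56×60 + 4) × 24 + 3 = 80739.
Real time: 80739 / (24000/1001) = 26939913/8000 s.
Target frame: (26939913/8000) × (50) = 26939913/160 ≈ 168374.456 → 168374.

frame 168374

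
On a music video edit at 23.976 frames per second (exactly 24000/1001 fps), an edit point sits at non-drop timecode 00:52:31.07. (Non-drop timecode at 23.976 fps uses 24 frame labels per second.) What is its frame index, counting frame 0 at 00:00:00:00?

Total seconds to the label: (0 × 3600 + 52 × 60 + 31) = 3151.
Frame index = 3151 × 24 + 7 = 75631.

frame 75631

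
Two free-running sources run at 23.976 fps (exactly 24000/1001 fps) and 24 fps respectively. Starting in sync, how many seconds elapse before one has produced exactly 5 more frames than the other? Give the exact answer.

5005/24 seconds

The gap grows by |24 − 24000/1001| = 24/1001 frames per second.
Time for a 5-frame gap: 5 ÷ (24/1001) = 5005/24 s.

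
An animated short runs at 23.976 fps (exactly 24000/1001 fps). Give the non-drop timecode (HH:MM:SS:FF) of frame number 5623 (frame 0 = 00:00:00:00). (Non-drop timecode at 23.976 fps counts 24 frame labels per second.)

5623 ÷ 24 = 234 full seconds, remainder 7 frames.
234 s = 0 h 3 min 54 s.
Timecode: 00:03:54:07.

00:03:54:07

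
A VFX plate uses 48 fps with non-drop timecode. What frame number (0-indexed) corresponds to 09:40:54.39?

Total seconds to the label: (9 × 3600 + 40 × 60 + 54) = 34854.
Frame index = 34854 × 48 + 39 = 1673031.

frame 1673031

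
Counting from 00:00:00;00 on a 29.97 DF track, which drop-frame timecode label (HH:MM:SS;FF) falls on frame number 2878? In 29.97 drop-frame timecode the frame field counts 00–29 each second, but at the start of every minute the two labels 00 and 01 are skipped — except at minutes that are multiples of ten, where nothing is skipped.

Ten DF minutes hold 17982 frames, so frame 2878 lies in block 0 (frames 0–17981) with 2878 frames into that block.
The block's first minute is 1800 frames and the rest 1798 each; 2878 frames reaches minute 1, so 0 × 18 + 1 × 2 = 2 labels have been skipped so far.
Adding those back, label number 2878 + 2 = 2880 at 30 labels/s is 96 s + 0 f = 0 h 1 min 36 s frame 0, i.e. 00:01:36;00.

00:01:36;00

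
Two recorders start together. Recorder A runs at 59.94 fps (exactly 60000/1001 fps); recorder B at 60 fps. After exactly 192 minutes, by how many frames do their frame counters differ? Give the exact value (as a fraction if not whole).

192 min = 11520 s.
A emits 60000/1001 × 11520 = 691200000/1001 frames; B emits 60 × 11520 = 691200.
Difference = 691200/1001 frames (≈ 690.5095); B is ahead of A.

691200/1001 frames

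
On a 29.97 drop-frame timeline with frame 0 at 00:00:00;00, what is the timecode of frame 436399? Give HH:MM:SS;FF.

04:02:41;05

Ten DF minutes hold 17982 frames, so frame 436399 lies in block 24 (frames 431568–449549) with 4831 frames into that block.
The block's first minute is 1800 frames and the rest 1798 each; 4831 frames reaches minute 2, so 24 × 18 + 2 × 2 = 436 labels have been skipped so far.
Adding those back, label number 436399 + 436 = 436835 at 30 labels/s is 14561 s + 5 f = 4 h 2 min 41 s frame 5, i.e. 04:02:41;05.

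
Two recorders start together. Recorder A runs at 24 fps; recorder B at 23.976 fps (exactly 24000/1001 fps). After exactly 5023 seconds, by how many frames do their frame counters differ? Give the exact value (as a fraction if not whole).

120552/1001 frames

A emits 24 × 5023 = 120552 frames; B emits 24000/1001 × 5023 = 120552000/1001.
Difference = 120552/1001 frames (≈ 120.4316); B is behind A.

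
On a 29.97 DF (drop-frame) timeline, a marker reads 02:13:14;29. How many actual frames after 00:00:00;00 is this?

As if non-drop at 30 labels/s: (2 × 3600 + 13 × 60 + 14) × 30 + 29 = 239849.
Minute boundaries passed: 133; those not divisible by 10: 133 − 13 = 120; dropped labels = 2 × 120 = 240.
Actual frame index = 239849 − 240 = 239609.

239609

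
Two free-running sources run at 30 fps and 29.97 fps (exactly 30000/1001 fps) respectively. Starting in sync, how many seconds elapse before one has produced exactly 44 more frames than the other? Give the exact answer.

22022/15 seconds

The gap grows by |30000/1001 − 30| = 30/1001 frames per second.
Time for a 44-frame gap: 44 ÷ (30/1001) = 22022/15 s.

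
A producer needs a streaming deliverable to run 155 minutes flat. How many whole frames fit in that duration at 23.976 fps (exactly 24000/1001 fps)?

155 min = 9300 s.
Frames = 9300 × 24000/1001 = 223200000/1001 ≈ 222977.0230.
Complete frames: 222977.

222977 frames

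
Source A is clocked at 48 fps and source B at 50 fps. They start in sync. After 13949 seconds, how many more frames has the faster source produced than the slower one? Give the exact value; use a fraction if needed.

A emits 48 × 13949 = 669552 frames; B emits 50 × 13949 = 697450.
Difference = 27898 frames; B is ahead of A.

27898 frames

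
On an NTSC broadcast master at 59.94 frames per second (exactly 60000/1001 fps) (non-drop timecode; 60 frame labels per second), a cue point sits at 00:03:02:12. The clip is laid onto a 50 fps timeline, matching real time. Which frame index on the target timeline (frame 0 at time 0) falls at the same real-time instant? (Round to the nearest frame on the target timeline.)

Source frame index: (0×3600 + 3×60 + 2) × 60 + 12 = 10932.
Real time: 10932 / (60000/1001) = 911911/5000 s.
Target frame: (911911/5000) × (50) = 911911/100 ≈ 9119.110 → 9119.

frame 9119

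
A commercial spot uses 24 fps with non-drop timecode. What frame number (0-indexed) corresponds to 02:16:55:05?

Total seconds to the label: (2 × 3600 + 16 × 60 + 55) = 8215.
Frame index = 8215 × 24 + 5 = 197165.

197165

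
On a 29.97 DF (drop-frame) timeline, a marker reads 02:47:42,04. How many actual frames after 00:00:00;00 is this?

301562

As if non-drop at 30 labels/s: (2 × 3600 + 47 × 60 + 42) × 30 + 4 = 301864.
Minute boundaries passed: 167; those not divisible by 10: 167 − 16 = 151; dropped labels = 2 × 151 = 302.
Actual frame index = 301864 − 302 = 301562.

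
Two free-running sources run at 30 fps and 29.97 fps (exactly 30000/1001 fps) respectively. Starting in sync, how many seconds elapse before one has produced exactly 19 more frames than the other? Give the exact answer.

19019/30 seconds

The gap grows by |30000/1001 − 30| = 30/1001 frames per second.
Time for a 19-frame gap: 19 ÷ (30/1001) = 19019/30 s.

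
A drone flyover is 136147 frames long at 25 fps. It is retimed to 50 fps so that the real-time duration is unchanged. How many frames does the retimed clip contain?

272294 frames

Target frames = source frames × (target rate / source rate) = 136147 × (50)/(25) = 136147 × 2 = 272294.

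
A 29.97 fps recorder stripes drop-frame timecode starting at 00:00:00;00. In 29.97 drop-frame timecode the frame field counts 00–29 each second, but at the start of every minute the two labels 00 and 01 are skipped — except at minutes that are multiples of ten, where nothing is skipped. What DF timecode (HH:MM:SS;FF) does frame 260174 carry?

02:24:41;04

Each 10-minute DF block holds 10 × 60 × 30 − 9 × 2 = 17982 frames. 260174 ÷ 17982 → 14 full blocks, remainder 8426.
Within the partial block the first minute is 1800 frames and each further minute 1798, so 4 further minute boundaries passed. Total skipped labels = 18 × 14 + 2 × 4 = 260.
Non-drop label index = 260174 + 260 = 260434; at 30 labels/s that is 02:24:41:04, i.e. DF 02:24:41;04.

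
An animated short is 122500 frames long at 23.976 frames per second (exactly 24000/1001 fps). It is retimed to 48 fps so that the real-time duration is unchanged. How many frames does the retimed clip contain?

245245 frames

Target frames = source frames × (target rate / source rate) = 122500 × (48)/(24000/1001) = 122500 × 1001/500 = 245245.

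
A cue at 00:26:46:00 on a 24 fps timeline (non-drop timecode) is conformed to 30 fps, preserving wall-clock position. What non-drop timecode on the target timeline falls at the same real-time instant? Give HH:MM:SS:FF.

00:26:46:00

Source frame index: (0×3600 + 26×60 + 46) × 24 + 0 = 38544.
Real time: 38544 / (24) = 1606 s.
Target frame: (1606) × (30) = 48180.
At 30 labels/s: frame 48180 → 00:26:46:00.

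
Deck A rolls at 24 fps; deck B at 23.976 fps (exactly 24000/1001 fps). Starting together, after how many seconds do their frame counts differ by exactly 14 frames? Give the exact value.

The gap grows by |24000/1001 − 24| = 24/1001 frames per second.
Time for a 14-frame gap: 14 ÷ (24/1001) = 7007/12 s.

7007/12 seconds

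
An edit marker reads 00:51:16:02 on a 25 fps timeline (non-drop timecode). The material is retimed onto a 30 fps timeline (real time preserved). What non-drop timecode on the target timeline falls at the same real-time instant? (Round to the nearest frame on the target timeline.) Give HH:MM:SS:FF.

Source frame index: (0×3600 + 51×60 + 16) × 25 + 2 = 76902.
Real time: 76902 / (25) = 76902/25 s.
Target frame: (76902/25) × (30) = 461412/5 ≈ 92282.400 → 92282.
At 30 labels/s: frame 92282 → 00:51:16:02.

00:51:16:02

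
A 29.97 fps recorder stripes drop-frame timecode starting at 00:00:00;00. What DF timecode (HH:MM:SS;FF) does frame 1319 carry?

00:00:43;29

Each 10-minute DF block holds 10 × 60 × 30 − 9 × 2 = 17982 frames. 1319 ÷ 17982 → 0 full blocks, remainder 1319.
Within the partial block the first minute is 1800 frames and each further minute 1798, so 0 further minute boundaries passed. Total skipped labels = 18 × 0 + 2 × 0 = 0.
Non-drop label index = 1319 + 0 = 1319; at 30 labels/s that is 00:00:43:29, i.e. DF 00:00:43;29.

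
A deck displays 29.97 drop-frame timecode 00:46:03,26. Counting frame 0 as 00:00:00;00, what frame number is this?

As if non-drop at 30 labels/s: (0 × 3600 + 46 × 60 + 3) × 30 + 26 = 82916.
Minute boundaries passed: 46; those not divisible by 10: 46 − 4 = 42; dropped labels = 2 × 42 = 84.
Actual frame index = 82916 − 84 = 82832.

82832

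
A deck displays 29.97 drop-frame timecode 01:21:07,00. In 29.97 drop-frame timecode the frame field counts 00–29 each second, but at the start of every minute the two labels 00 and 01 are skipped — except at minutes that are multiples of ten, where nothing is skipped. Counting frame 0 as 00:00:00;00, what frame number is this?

Complete 10-minute blocks: 8, each 17982 frames → 143856.
Remaining 1 whole minute in the current block: 1800 + 0 × 1798 = 1800 frames.
Within the current minute: 7 × 30 + 0 − 2 = 208 (labels ;00/;01 skipped at this minute). Total = 143856 + 1800 + 208 = 145864.

145864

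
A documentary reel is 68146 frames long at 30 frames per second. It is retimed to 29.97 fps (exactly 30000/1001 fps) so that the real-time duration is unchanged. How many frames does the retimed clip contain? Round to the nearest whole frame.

Frames at target rate = 68146 × (30000/1001) / (30) = 5242000/77 ≈ 68077.922.
Nearest whole frame: 68078.

68078 frames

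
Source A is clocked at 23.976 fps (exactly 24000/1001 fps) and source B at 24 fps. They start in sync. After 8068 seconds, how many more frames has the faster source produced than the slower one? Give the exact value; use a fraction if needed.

193632/1001 frames

A emits 24000/1001 × 8068 = 193632000/1001 frames; B emits 24 × 8068 = 193632.
Difference = 193632/1001 frames (≈ 193.4386); B is ahead of A.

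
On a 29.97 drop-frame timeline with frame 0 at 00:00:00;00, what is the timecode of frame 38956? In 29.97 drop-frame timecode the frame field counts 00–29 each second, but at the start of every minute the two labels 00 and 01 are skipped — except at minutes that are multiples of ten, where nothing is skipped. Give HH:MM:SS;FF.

00:21:39;24

Ten DF minutes hold 17982 frames, so frame 38956 lies in block 2 (frames 35964–53945) with 2992 frames into that block.
The block's first minute is 1800 frames and the rest 1798 each; 2992 frames reaches minute 1, so 2 × 18 + 1 × 2 = 38 labels have been skipped so far.
Adding those back, label number 38956 + 38 = 38994 at 30 labels/s is 1299 s + 24 f = 0 h 21 min 39 s frame 24, i.e. 00:21:39;24.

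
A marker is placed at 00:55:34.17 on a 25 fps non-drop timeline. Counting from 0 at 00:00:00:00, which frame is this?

Total seconds to the label: (0 × 3600 + 55 × 60 + 34) = 3334.
Frame index = 3334 × 25 + 17 = 83367.

83367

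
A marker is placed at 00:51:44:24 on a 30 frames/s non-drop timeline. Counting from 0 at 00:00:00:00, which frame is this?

Total seconds to the label: (0 × 3600 + 51 × 60 + 44) = 3104.
Frame index = 3104 × 30 + 24 = 93144.

frame 93144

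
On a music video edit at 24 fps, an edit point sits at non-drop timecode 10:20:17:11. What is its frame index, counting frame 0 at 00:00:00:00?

frame 893219

Total seconds to the label: (10 × 3600 + 20 × 60 + 17) = 37217.
Frame index = 37217 × 24 + 11 = 893219.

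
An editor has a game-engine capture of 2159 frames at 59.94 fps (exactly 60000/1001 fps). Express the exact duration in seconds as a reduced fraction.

Running time = 2159 ÷ (60000/1001) = 2159 × 1001/60000 = 2161159/60000 s.

2161159/60000 seconds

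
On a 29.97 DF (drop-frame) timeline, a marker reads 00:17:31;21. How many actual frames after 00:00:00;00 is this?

Complete 10-minute blocks: 1, each 17982 frames → 17982.
Remaining 7 whole minutes in the current block: 1800 + 6 × 1798 = 12588 frames.
Within the current minute: 31 × 30 + 21 − 2 = 949 (labels ;00/;01 skipped at this minute). Total = 17982 + 12588 + 949 = 31519.

31519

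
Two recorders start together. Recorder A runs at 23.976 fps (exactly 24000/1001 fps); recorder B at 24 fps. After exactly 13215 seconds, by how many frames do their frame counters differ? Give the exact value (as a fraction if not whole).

317160/1001 frames

A emits 24000/1001 × 13215 = 317160000/1001 frames; B emits 24 × 13215 = 317160.
Difference = 317160/1001 frames (≈ 316.8432); B is ahead of A.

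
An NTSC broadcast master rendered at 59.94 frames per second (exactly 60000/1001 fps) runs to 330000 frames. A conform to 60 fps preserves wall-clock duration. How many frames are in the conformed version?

Target frames = source frames × (target rate / source rate) = 330000 × (60)/(60000/1001) = 330000 × 1001/1000 = 330330.

330330 frames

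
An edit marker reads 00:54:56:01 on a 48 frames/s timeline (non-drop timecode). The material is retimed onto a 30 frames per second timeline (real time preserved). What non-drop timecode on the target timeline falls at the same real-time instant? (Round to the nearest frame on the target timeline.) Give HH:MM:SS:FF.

Source frame index: (0×3600 + 54×60 + 56) × 48 + 1 = 158209.
Real time: 158209 / (48) = 158209/48 s.
Target frame: (158209/48) × (30) = 791045/8 ≈ 98880.625 → 98881.
At 30 labels/s: frame 98881 → 00:54:56:01.

00:54:56:01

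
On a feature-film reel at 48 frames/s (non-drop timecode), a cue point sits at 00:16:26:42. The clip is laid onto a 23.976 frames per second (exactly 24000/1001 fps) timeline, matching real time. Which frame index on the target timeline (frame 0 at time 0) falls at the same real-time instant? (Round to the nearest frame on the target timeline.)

frame 23661

Source frame index: (0×3600 + 16×60 + 26) × 48 + 42 = 47370.
Real time: 47370 / (48) = 7895/8 s.
Target frame: (7895/8) × (24000/1001) = 23685000/1001 ≈ 23661.339 → 23661.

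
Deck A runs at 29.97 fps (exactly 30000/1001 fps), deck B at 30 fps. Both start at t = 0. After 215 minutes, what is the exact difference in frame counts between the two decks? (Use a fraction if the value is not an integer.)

215 min = 12900 s.
A emits 30000/1001 × 12900 = 387000000/1001 frames; B emits 30 × 12900 = 387000.
Difference = 387000/1001 frames (≈ 386.6134); B is ahead of A.

387000/1001 frames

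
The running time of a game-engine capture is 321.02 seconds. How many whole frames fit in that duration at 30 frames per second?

9630 frames

Frames = 321.02 × 30 = 48153/5 ≈ 9630.6000.
Complete frames: 9630.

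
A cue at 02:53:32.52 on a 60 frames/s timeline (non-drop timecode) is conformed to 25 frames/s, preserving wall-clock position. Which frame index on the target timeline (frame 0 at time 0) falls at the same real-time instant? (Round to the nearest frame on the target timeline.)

frame 260322

Source frame index: (2×3600 + 53×60 + 32) × 60 + 52 = 624772.
Real time: 624772 / (60) = 156193/15 s.
Target frame: (156193/15) × (25) = 780965/3 ≈ 260321.667 → 260322.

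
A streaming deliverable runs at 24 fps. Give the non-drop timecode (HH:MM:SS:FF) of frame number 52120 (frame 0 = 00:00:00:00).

00:36:11:16

52120 ÷ 24 = 2171 full seconds, remainder 16 frames.
2171 s = 0 h 36 min 11 s.
Timecode: 00:36:11:16.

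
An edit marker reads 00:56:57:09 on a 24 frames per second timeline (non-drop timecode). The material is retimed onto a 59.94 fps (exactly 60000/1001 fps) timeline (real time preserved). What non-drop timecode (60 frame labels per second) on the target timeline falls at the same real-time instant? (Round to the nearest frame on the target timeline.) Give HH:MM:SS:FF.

00:56:53:58

Source frame index: (0×3600 + 56×60 + 57) × 24 + 9 = 82017.
Real time: 82017 / (24) = 27339/8 s.
Target frame: (27339/8) × (60000/1001) = 15772500/77 ≈ 204837.662 → 204838.
At 60 labels/s: frame 204838 → 00:56:53:58.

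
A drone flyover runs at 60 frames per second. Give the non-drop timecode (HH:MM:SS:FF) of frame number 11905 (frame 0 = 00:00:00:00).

11905 ÷ 60 = 198 full seconds, remainder 25 frames.
198 s = 0 h 3 min 18 s.
Timecode: 00:03:18:25.

00:03:18:25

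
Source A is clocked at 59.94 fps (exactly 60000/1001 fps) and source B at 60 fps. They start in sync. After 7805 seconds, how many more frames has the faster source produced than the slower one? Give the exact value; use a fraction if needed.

66900/143 frames

A emits 60000/1001 × 7805 = 66900000/143 frames; B emits 60 × 7805 = 468300.
Difference = 66900/143 frames (≈ 467.8322); B is ahead of A.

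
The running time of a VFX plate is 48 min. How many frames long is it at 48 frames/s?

138240 frames

48 min = 2880 s.
Frames = 2880 × 48 = 138240.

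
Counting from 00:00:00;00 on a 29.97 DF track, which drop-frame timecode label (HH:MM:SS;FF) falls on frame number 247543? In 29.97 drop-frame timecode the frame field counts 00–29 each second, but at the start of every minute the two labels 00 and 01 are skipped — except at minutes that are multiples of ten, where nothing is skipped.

Ten DF minutes hold 17982 frames, so frame 247543 lies in block 13 (frames 233766–251747) with 13777 frames into that block.
The block's first minute is 1800 frames and the rest 1798 each; 13777 frames reaches minute 7, so 13 × 18 + 7 × 2 = 248 labels have been skipped so far.
Adding those back, label number 247543 + 248 = 247791 at 30 labels/s is 8259 s + 21 f = 2 h 17 min 39 s frame 21, i.e. 02:17:39;21.

02:17:39;21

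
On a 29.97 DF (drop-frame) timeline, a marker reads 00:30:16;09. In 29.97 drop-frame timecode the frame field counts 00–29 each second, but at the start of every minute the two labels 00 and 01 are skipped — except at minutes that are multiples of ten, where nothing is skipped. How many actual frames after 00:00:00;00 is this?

As if non-drop at 30 labels/s: (0 × 3600 + 30 × 60 + 16) × 30 + 9 = 54489.
Minute boundaries passed: 30; those not divisible by 10: 30 − 3 = 27; dropped labels = 2 × 27 = 54.
Actual frame index = 54489 − 54 = 54435.

54435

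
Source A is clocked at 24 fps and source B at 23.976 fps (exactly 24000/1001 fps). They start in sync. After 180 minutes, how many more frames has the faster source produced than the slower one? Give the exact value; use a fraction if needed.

180 min = 10800 s.
A emits 24 × 10800 = 259200 frames; B emits 24000/1001 × 10800 = 259200000/1001.
Difference = 259200/1001 frames (≈ 258.9411); B is behind A.

259200/1001 frames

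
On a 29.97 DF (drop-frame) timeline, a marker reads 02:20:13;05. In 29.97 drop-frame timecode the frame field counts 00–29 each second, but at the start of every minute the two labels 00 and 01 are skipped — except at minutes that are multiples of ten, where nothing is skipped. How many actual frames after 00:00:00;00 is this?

As if non-drop at 30 labels/s: (2 × 3600 + 20 × 60 + 13) × 30 + 5 = 252395.
Minute boundaries passed: 140; those not divisible by 10: 140 − 14 = 126; dropped labels = 2 × 126 = 252.
Actual frame index = 252395 − 252 = 252143.

252143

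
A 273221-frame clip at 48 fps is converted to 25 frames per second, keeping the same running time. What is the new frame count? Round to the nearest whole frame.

Frames at target rate = 273221 × (25) / (48) = 6830525/48 ≈ 142302.604.
Nearest whole frame: 142303.

142303 frames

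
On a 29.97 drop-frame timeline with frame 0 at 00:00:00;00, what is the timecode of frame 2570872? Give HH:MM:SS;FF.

Each 10-minute DF block holds 10 × 60 × 30 − 9 × 2 = 17982 frames. 2570872 ÷ 17982 → 142 full blocks, remainder 17428.
Within the partial block the first minute is 1800 frames and each further minute 1798, so 9 further minute boundaries passed. Total skipped labels = 18 × 142 + 2 × 9 = 2574.
Non-drop label index = 2570872 + 2574 = 2573446; at 30 labels/s that is 23:49:41:16, i.e. DF 23:49:41;16.

23:49:41;16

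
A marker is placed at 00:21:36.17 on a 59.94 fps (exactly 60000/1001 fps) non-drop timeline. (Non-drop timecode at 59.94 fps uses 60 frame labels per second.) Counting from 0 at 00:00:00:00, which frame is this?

Total seconds to the label: (0 × 3600 + 21 × 60 + 36) = 1296.
Frame index = 1296 × 60 + 17 = 77777.

77777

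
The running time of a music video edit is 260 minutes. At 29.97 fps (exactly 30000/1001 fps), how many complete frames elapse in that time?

467532 frames

260 min = 15600 s.
Frames = 15600 × 30000/1001 = 36000000/77 ≈ 467532.4675.
Complete frames: 467532.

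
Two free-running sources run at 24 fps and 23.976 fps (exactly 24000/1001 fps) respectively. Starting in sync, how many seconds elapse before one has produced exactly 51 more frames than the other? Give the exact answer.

2127.125 seconds

The gap grows by |24000/1001 − 24| = 24/1001 frames per second.
Time for a 51-frame gap: 51 ÷ (24/1001) = 2127.125 s.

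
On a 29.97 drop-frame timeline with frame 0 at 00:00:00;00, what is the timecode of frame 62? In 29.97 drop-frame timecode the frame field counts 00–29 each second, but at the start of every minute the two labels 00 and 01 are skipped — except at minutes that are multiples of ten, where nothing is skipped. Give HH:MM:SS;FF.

Ten DF minutes hold 17982 frames, so frame 62 lies in block 0 (frames 0–17981) with 62 frames into that block.
The block's first minute is 1800 frames and the rest 1798 each; 62 frames reaches minute 0, so 0 × 18 + 0 × 2 = 0 labels have been skipped so far.
Adding those back, label number 62 + 0 = 62 at 30 labels/s is 2 s + 2 f = 0 h 0 min 2 s frame 2, i.e. 00:00:02;02.

00:00:02;02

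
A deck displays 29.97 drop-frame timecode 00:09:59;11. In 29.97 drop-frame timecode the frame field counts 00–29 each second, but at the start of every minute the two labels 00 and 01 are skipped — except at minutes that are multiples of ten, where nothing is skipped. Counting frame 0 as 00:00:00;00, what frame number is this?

As if non-drop at 30 labels/s: (0 × 3600 + 9 × 60 + 59) × 30 + 11 = 17981.
Minute boundaries passed: 9; those not divisible by 10: 9 − 0 = 9; dropped labels = 2 × 9 = 18.
Actual frame index = 17981 − 18 = 17963.

17963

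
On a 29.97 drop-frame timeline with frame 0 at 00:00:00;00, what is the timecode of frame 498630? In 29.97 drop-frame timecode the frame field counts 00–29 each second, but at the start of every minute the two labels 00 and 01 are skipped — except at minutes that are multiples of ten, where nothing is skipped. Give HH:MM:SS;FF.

04:37:17;20

Each 10-minute DF block holds 10 × 60 × 30 − 9 × 2 = 17982 frames. 498630 ÷ 17982 → 27 full blocks, remainder 13116.
Within the partial block the first minute is 1800 frames and each further minute 1798, so 7 further minute boundaries passed. Total skipped labels = 18 × 27 + 2 × 7 = 500.
Non-drop label index = 498630 + 500 = 499130; at 30 labels/s that is 04:37:17:20, i.e. DF 04:37:17;20.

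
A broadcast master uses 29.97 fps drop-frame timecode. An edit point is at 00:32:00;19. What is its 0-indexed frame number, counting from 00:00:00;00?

As if non-drop at 30 labels/s: (0 × 3600 + 32 × 60 + 0) × 30 + 19 = 57619.
Minute boundaries passed: 32; those not divisible by 10: 32 − 3 = 29; dropped labels = 2 × 29 = 58.
Actual frame index = 57619 − 58 = 57561.

57561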